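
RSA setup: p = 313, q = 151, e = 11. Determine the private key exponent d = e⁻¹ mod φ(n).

38291

φ(n) = (p−1)(q−1) = 312·150 = 46800.
Need d with 11·d ≡ 1 (mod 46800). Apply the extended Euclidean algorithm:
46800 = 4254×11 + 6
11 = 1×6 + 5
6 = 1×5 + 1
5 = 5×1 + 0
Back-substitute:
1 = 6 − 5
1 = −11 + 2·6
1 = 2·46800 − 8509·11
So 11·(-8509) ≡ 1 (mod 46800), hence d ≡ -8509 ≡ 38291 (mod 46800).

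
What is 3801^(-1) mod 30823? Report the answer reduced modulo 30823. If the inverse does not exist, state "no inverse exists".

27555

Extended Euclidean algorithm:
30823 = 8×3801 + 415
3801 = 9×415 + 66
415 = 6×66 + 19
66 = 3×19 + 9
19 = 2×9 + 1
9 = 9×1 + 0
gcd = 1, so the inverse exists. Back-substitute:
1 = 19 − 2·9
1 = −2·66 + 7·19
1 = 7·415 − 44·66
1 = −44·3801 + 403·415
1 = 403·30823 − 3268·3801
Hence 3801⁻¹ ≡ -3268 ≡ 27555 (mod 30823).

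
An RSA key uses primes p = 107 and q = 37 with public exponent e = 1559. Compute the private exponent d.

2903

φ(n) = (p−1)(q−1) = 106·36 = 3816.
Need d with 1559·d ≡ 1 (mod 3816). Apply the extended Euclidean algorithm:
3816 = 2×1559 + 698
1559 = 2×698 + 163
698 = 4×163 + 46
163 = 3×46 + 25
46 = 1×25 + 21
25 = 1×21 + 4
21 = 5×4 + 1
4 = 4×1 + 0
Back-substitute:
1 = 21 − 5·4
1 = −5·25 + 6·21
1 = 6·46 − 11·25
1 = −11·163 + 39·46
1 = 39·698 − 167·163
1 = −167·1559 + 373·698
1 = 373·3816 − 913·1559
So 1559·(-913) ≡ 1 (mod 3816), hence d ≡ -913 ≡ 2903 (mod 3816).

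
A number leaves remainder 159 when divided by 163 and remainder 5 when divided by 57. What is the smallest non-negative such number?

Write x = 159 + 163·k. Then 163·k ≡ 5 − 159 ≡ 17 (mod 57).
Need 163⁻¹ mod 57. Extended Euclid on (57, 49):
57 = 1×49 + 8
49 = 6×8 + 1
8 = 8×1 + 0
Back-substitute:
1 = 49 − 6·8
1 = −6·57 + 7·49
163⁻¹ ≡ 7 (mod 57), so k ≡ 7·17 ≡ 5 (mod 57).
x = 159 + 163·5 = 974.

974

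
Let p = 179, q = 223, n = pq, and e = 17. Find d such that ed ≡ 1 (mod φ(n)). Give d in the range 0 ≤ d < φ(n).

φ(n) = (p−1)(q−1) = 178·222 = 39516.
Need d with 17·d ≡ 1 (mod 39516). Apply the extended Euclidean algorithm:
39516 = 2324×17 + 8
17 = 2×8 + 1
8 = 8×1 + 0
Back-substitute:
1 = 17 − 2·8
1 = −2·39516 + 4649·17
So 17·4649 ≡ 1 (mod 39516), hence d = 4649.

4649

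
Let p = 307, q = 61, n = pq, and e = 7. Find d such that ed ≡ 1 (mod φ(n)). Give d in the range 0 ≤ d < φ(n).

φ(n) = (p−1)(q−1) = 306·60 = 18360.
Need d with 7·d ≡ 1 (mod 18360). Apply the extended Euclidean algorithm:
18360 = 2622×7 + 6
7 = 1×6 + 1
6 = 6×1 + 0
Back-substitute:
1 = 7 − 6
1 = −18360 + 2623·7
So 7·2623 ≡ 1 (mod 18360), hence d = 2623.

2623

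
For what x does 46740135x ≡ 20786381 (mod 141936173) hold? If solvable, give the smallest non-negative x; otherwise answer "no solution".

132631525

First find gcd(46740135, 141936173):
141936173 = 3×46740135 + 1715768
46740135 = 27×1715768 + 414399
1715768 = 4×414399 + 58172
414399 = 7×58172 + 7195
58172 = 8×7195 + 612
7195 = 11×612 + 463
612 = 1×463 + 149
463 = 3×149 + 16
149 = 9×16 + 5
16 = 3×5 + 1
5 = 5×1 + 0
gcd = 1, so a unique solution mod 141936173 exists.
Back-substitute for the Bézout coefficients:
1 = 16 − 3·5
1 = −3·149 + 28·16
1 = 28·463 − 87·149
1 = −87·612 + 115·463
1 = 115·7195 − 1352·612
1 = −1352·58172 + 10931·7195
1 = 10931·414399 − 77869·58172
1 = −77869·1715768 + 322407·414399
1 = 322407·46740135 − 8782858·1715768
1 = −8782858·141936173 + 26670981·46740135
So 46740135·(26670981) ≡ 1 (mod 141936173), giving 46740135⁻¹ ≡ 26670981.
x ≡ 46740135⁻¹·20786381 ≡ 26670981·20786381 ≡ 132631525 (mod 141936173).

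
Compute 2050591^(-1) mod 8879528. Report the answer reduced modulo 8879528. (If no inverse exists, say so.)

5721319

gcd(8879528, 2050591) by repeated division:
8879528 = 4*2050591 + 677164
2050591 = 3*677164 + 19099
677164 = 35*19099 + 8699
19099 = 2*8699 + 1701
8699 = 5*1701 + 194
1701 = 8*194 + 149
194 = 1*149 + 45
149 = 3*45 + 14
45 = 3*14 + 3
14 = 4*3 + 2
3 = 1*2 + 1
2 = 2*1 + 0
gcd = 1, so the inverse exists. Back-substitute:
1 = 3 − 2
1 = −14 + 5·3
1 = 5·45 − 16·14
1 = −16·149 + 53·45
1 = 53·194 − 69·149
1 = −69·1701 + 605·194
1 = 605·8699 − 3094·1701
1 = −3094·19099 + 6793·8699
1 = 6793·677164 − 240849·19099
1 = −240849·2050591 + 729340·677164
1 = 729340·8879528 − 3158209·2050591
Thus 2050591·(-3158209) ≡ 1 (mod 8879528); reducing, -3158209 mod 8879528 = 5721319.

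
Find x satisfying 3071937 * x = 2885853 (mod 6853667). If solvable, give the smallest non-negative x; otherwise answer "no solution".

First find gcd(3071937, 6853667):
6853667 = 2×3071937 + 709793
3071937 = 4×709793 + 232765
709793 = 3×232765 + 11498
232765 = 20×11498 + 2805
11498 = 4×2805 + 278
2805 = 10×278 + 25
278 = 11×25 + 3
25 = 8×3 + 1
3 = 3×1 + 0
gcd = 1, so a unique solution mod 6853667 exists.
Back-substitute for the Bézout coefficients:
1 = 25 − 8·3
1 = −8·278 + 89·25
1 = 89·2805 − 898·278
1 = −898·11498 + 3681·2805
1 = 3681·232765 − 74518·11498
1 = −74518·709793 + 227235·232765
1 = 227235·3071937 − 983458·709793
1 = −983458·6853667 + 2194151·3071937
So 3071937·(2194151) ≡ 1 (mod 6853667), giving 3071937⁻¹ ≡ 2194151.
x ≡ 3071937⁻¹·2885853 ≡ 2194151·2885853 ≡ 3963175 (mod 6853667).

3963175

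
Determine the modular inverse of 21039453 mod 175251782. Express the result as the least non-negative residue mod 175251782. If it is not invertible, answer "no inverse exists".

Extended Euclidean algorithm:
175251782 = 8*21039453 + 6936158
21039453 = 3*6936158 + 230979
6936158 = 30*230979 + 6788
230979 = 34*6788 + 187
6788 = 36*187 + 56
187 = 3*56 + 19
56 = 2*19 + 18
19 = 1*18 + 1
18 = 18*1 + 0
Since gcd(21039453, 175251782) = 1, back-substitute to write 1 as a combination:
1 = 19 − 18
1 = −56 + 3·19
1 = 3·187 − 10·56
1 = −10·6788 + 363·187
1 = 363·230979 − 12352·6788
1 = −12352·6936158 + 370923·230979
1 = 370923·21039453 − 1125121·6936158
1 = −1125121·175251782 + 9371891·21039453
So 21039453·9371891 ≡ 1 (mod 175251782).

9371891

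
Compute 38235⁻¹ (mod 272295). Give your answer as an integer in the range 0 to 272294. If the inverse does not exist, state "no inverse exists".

Compute gcd(38235, 272295):
272295 = 7*38235 + 4650
38235 = 8*4650 + 1035
4650 = 4*1035 + 510
1035 = 2*510 + 15
510 = 34*15 + 0
The gcd is 15, not 1, hence no inverse exists.

no inverse exists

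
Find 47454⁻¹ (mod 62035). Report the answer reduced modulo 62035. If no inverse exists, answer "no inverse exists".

32079

Apply the Euclidean algorithm to 62035 and 47454:
62035 = 1·47454 + 14581
47454 = 3·14581 + 3711
14581 = 3·3711 + 3448
3711 = 1·3448 + 263
3448 = 13·263 + 29
263 = 9·29 + 2
29 = 14·2 + 1
2 = 2·1 + 0
Since gcd(47454, 62035) = 1, back-substitute to write 1 as a combination:
1 = 29 − 14·2
1 = −14·263 + 127·29
1 = 127·3448 − 1665·263
1 = −1665·3711 + 1792·3448
1 = 1792·14581 − 7041·3711
1 = −7041·47454 + 22915·14581
1 = 22915·62035 − 29956·47454
Thus 47454·(-29956) ≡ 1 (mod 62035); reducing, -29956 mod 62035 = 32079.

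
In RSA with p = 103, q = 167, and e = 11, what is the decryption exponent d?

φ(n) = (p−1)(q−1) = 102·166 = 16932.
Need d with 11·d ≡ 1 (mod 16932). Apply the extended Euclidean algorithm:
16932 = 1539·11 + 3
11 = 3·3 + 2
3 = 1·2 + 1
2 = 2·1 + 0
Back-substitute:
1 = 3 − 2
1 = −11 + 4·3
1 = 4·16932 − 6157·11
So 11·(-6157) ≡ 1 (mod 16932), hence d ≡ -6157 ≡ 10775 (mod 16932).

10775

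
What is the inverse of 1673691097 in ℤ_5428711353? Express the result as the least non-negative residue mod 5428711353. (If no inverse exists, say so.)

no inverse exists

Euclidean algorithm on 5428711353, 1673691097:
5428711353 = 3*1673691097 + 407638062
1673691097 = 4*407638062 + 43138849
407638062 = 9*43138849 + 19388421
43138849 = 2*19388421 + 4362007
19388421 = 4*4362007 + 1940393
4362007 = 2*1940393 + 481221
1940393 = 4*481221 + 15509
481221 = 31*15509 + 442
15509 = 35*442 + 39
442 = 11*39 + 13
39 = 3*13 + 0
gcd(1673691097, 5428711353) = 13 ≠ 1, so 1673691097 has no multiplicative inverse modulo 5428711353.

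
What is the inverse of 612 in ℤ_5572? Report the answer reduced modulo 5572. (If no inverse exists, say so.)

no inverse exists

Compute gcd(612, 5572):
5572 = 9*612 + 64
612 = 9*64 + 36
64 = 1*36 + 28
36 = 1*28 + 8
28 = 3*8 + 4
8 = 2*4 + 0
Since gcd = 4 > 1, 612 is not a unit mod 5572.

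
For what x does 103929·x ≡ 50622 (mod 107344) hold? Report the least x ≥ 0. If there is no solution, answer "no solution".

First find gcd(103929, 107344):
107344 = 1×103929 + 3415
103929 = 30×3415 + 1479
3415 = 2×1479 + 457
1479 = 3×457 + 108
457 = 4×108 + 25
108 = 4×25 + 8
25 = 3×8 + 1
8 = 8×1 + 0
gcd = 1, so a unique solution mod 107344 exists.
Back-substitute for the Bézout coefficients:
1 = 25 − 3·8
1 = −3·108 + 13·25
1 = 13·457 − 55·108
1 = −55·1479 + 178·457
1 = 178·3415 − 411·1479
1 = −411·103929 + 12508·3415
1 = 12508·107344 − 12919·103929
So 103929·(-12919) ≡ 1 (mod 107344), giving 103929⁻¹ ≡ 94425.
x ≡ 103929⁻¹·50622 ≡ 94425·50622 ≡ 61374 (mod 107344).

61374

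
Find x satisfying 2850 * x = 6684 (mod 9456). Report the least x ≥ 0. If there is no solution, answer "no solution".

1366

First find gcd(2850, 9456):
9456 = 3*2850 + 906
2850 = 3*906 + 132
906 = 6*132 + 114
132 = 1*114 + 18
114 = 6*18 + 6
18 = 3*6 + 0
gcd = 6 and 6 | 6684, so solutions exist. Divide through by 6: 475x ≡ 1114 (mod 1576).
Now find 475⁻¹ mod 1576:
1576 = 3×475 + 151
475 = 3×151 + 22
151 = 6×22 + 19
22 = 1×19 + 3
19 = 6×3 + 1
3 = 3×1 + 0
Back-substitute:
1 = 19 − 6·3
1 = −6·22 + 7·19
1 = 7·151 − 48·22
1 = −48·475 + 151·151
1 = 151·1576 − 501·475
So 475·(-501) ≡ 1 (mod 1576), i.e. 475⁻¹ ≡ 1075.
Then x ≡ 1075·1114 ≡ 1366 (mod 1576); the smallest non-negative solution is x = 1366.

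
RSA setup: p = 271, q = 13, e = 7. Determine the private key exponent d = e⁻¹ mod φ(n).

463

φ(n) = (p−1)(q−1) = 270·12 = 3240.
Need d with 7·d ≡ 1 (mod 3240). Apply the extended Euclidean algorithm:
3240 = 462×7 + 6
7 = 1×6 + 1
6 = 6×1 + 0
Back-substitute:
1 = 7 − 6
1 = −3240 + 463·7
So 7·463 ≡ 1 (mod 3240), hence d = 463.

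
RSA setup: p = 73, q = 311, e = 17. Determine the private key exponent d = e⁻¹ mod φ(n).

1313

φ(n) = (p−1)(q−1) = 72·310 = 22320.
Need d with 17·d ≡ 1 (mod 22320). Apply the extended Euclidean algorithm:
22320 = 1312*17 + 16
17 = 1*16 + 1
16 = 16*1 + 0
Back-substitute:
1 = 17 − 16
1 = −22320 + 1313·17
So 17·1313 ≡ 1 (mod 22320), hence d = 1313.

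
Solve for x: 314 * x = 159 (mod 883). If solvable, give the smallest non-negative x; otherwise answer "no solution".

First find gcd(314, 883):
883 = 2*314 + 255
314 = 1*255 + 59
255 = 4*59 + 19
59 = 3*19 + 2
19 = 9*2 + 1
2 = 2*1 + 0
gcd = 1, so a unique solution mod 883 exists.
Back-substitute for the Bézout coefficients:
1 = 19 − 9·2
1 = −9·59 + 28·19
1 = 28·255 − 121·59
1 = −121·314 + 149·255
1 = 149·883 − 419·314
So 314·(-419) ≡ 1 (mod 883), giving 314⁻¹ ≡ 464.
x ≡ 314⁻¹·159 ≡ 464·159 ≡ 487 (mod 883).

487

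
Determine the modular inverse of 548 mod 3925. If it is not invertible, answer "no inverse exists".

Run Euclid on (3925, 548):
3925 = 7·548 + 89
548 = 6·89 + 14
89 = 6·14 + 5
14 = 2·5 + 4
5 = 1·4 + 1
4 = 4·1 + 0
gcd = 1, so the inverse exists. Back-substitute:
1 = 5 − 4
1 = −14 + 3·5
1 = 3·89 − 19·14
1 = −19·548 + 117·89
1 = 117·3925 − 838·548
Thus 548·(-838) ≡ 1 (mod 3925); reducing, -838 mod 3925 = 3087.

3087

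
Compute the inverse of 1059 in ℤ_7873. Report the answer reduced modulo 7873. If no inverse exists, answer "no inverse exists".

Apply the Euclidean algorithm to 7873 and 1059:
7873 = 7·1059 + 460
1059 = 2·460 + 139
460 = 3·139 + 43
139 = 3·43 + 10
43 = 4·10 + 3
10 = 3·3 + 1
3 = 3·1 + 0
Since gcd(1059, 7873) = 1, back-substitute to write 1 as a combination:
1 = 10 − 3·3
1 = −3·43 + 13·10
1 = 13·139 − 42·43
1 = −42·460 + 139·139
1 = 139·1059 − 320·460
1 = −320·7873 + 2379·1059
So 1059·2379 ≡ 1 (mod 7873).

2379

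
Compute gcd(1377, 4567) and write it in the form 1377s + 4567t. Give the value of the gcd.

Repeated division:
4567 = 3×1377 + 436
1377 = 3×436 + 69
436 = 6×69 + 22
69 = 3×22 + 3
22 = 7×3 + 1
3 = 3×1 + 0
gcd(1377, 4567) = 1.
Express as a combination:
1 = 22 − 7·3
1 = −7·69 + 22·22
1 = 22·436 − 139·69
1 = −139·1377 + 439·436
1 = 439·4567 − 1456·1377
So 1 = (439)·4567 + (-1456)·1377.

1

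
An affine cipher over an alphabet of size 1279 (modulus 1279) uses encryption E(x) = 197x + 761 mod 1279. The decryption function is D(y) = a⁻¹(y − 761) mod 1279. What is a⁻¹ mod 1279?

Run Euclid on (1279, 197):
1279 = 6·197 + 97
197 = 2·97 + 3
97 = 32·3 + 1
3 = 3·1 + 0
The gcd is 1. Working backward:
1 = 97 − 32·3
1 = −32·197 + 65·97
1 = 65·1279 − 422·197
Thus 197·(-422) ≡ 1 (mod 1279); reducing, -422 mod 1279 = 857.

857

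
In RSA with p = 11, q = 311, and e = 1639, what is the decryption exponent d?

φ(n) = (p−1)(q−1) = 10·310 = 3100.
Need d with 1639·d ≡ 1 (mod 3100). Apply the extended Euclidean algorithm:
3100 = 1*1639 + 1461
1639 = 1*1461 + 178
1461 = 8*178 + 37
178 = 4*37 + 30
37 = 1*30 + 7
30 = 4*7 + 2
7 = 3*2 + 1
2 = 2*1 + 0
Back-substitute:
1 = 7 − 3·2
1 = −3·30 + 13·7
1 = 13·37 − 16·30
1 = −16·178 + 77·37
1 = 77·1461 − 632·178
1 = −632·1639 + 709·1461
1 = 709·3100 − 1341·1639
So 1639·(-1341) ≡ 1 (mod 3100), hence d ≡ -1341 ≡ 1759 (mod 3100).

1759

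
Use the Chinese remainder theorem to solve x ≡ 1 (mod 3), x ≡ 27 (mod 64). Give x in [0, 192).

Write x = 1 + 3·k. Then 3·k ≡ 27 − 1 ≡ 26 (mod 64).
Need 3⁻¹ mod 64. Extended Euclid on (64, 3):
64 = 21·3 + 1
3 = 3·1 + 0
Back-substitute:
1 = 64 − 21·3
3⁻¹ ≡ 43 (mod 64), so k ≡ 43·26 ≡ 30 (mod 64).
x = 1 + 3·30 = 91.

91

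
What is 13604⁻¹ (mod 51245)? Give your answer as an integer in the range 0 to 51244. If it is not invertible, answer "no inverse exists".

16209

gcd(51245, 13604) by repeated division:
51245 = 3×13604 + 10433
13604 = 1×10433 + 3171
10433 = 3×3171 + 920
3171 = 3×920 + 411
920 = 2×411 + 98
411 = 4×98 + 19
98 = 5×19 + 3
19 = 6×3 + 1
3 = 3×1 + 0
The gcd is 1. Working backward:
1 = 19 − 6·3
1 = −6·98 + 31·19
1 = 31·411 − 130·98
1 = −130·920 + 291·411
1 = 291·3171 − 1003·920
1 = −1003·10433 + 3300·3171
1 = 3300·13604 − 4303·10433
1 = −4303·51245 + 16209·13604
So 13604·16209 ≡ 1 (mod 51245).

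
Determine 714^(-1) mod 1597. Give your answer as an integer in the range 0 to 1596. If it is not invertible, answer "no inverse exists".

Extended Euclidean algorithm:
1597 = 2×714 + 169
714 = 4×169 + 38
169 = 4×38 + 17
38 = 2×17 + 4
17 = 4×4 + 1
4 = 4×1 + 0
Since gcd(714, 1597) = 1, back-substitute to write 1 as a combination:
1 = 17 − 4·4
1 = −4·38 + 9·17
1 = 9·169 − 40·38
1 = −40·714 + 169·169
1 = 169·1597 − 378·714
So 714·(-378) ≡ 1 (mod 1597), and -378 ≡ 1219 (mod 1597).

1219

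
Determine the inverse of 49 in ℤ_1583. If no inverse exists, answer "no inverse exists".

420

Run Euclid on (1583, 49):
1583 = 32*49 + 15
49 = 3*15 + 4
15 = 3*4 + 3
4 = 1*3 + 1
3 = 3*1 + 0
The gcd is 1. Working backward:
1 = 4 − 3
1 = −15 + 4·4
1 = 4·49 − 13·15
1 = −13·1583 + 420·49
So 49·420 ≡ 1 (mod 1583).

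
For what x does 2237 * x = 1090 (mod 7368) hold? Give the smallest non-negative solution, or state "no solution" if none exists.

First find gcd(2237, 7368):
7368 = 3×2237 + 657
2237 = 3×657 + 266
657 = 2×266 + 125
266 = 2×125 + 16
125 = 7×16 + 13
16 = 1×13 + 3
13 = 4×3 + 1
3 = 3×1 + 0
gcd = 1, so a unique solution mod 7368 exists.
Back-substitute for the Bézout coefficients:
1 = 13 − 4·3
1 = −4·16 + 5·13
1 = 5·125 − 39·16
1 = −39·266 + 83·125
1 = 83·657 − 205·266
1 = −205·2237 + 698·657
1 = 698·7368 − 2299·2237
So 2237·(-2299) ≡ 1 (mod 7368), giving 2237⁻¹ ≡ 5069.
x ≡ 2237⁻¹·1090 ≡ 5069·1090 ≡ 6578 (mod 7368).

6578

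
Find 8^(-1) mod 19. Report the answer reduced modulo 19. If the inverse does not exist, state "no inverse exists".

Run Euclid on (19, 8):
19 = 2*8 + 3
8 = 2*3 + 2
3 = 1*2 + 1
2 = 2*1 + 0
The gcd is 1. Working backward:
1 = 3 − 2
1 = −8 + 3·3
1 = 3·19 − 7·8
Thus 8·(-7) ≡ 1 (mod 19); reducing, -7 mod 19 = 12.

12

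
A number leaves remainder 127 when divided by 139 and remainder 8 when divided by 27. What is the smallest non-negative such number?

Write x = 127 + 139·k. Then 139·k ≡ 8 − 127 ≡ 16 (mod 27).
Need 139⁻¹ mod 27. Extended Euclid on (27, 4):
27 = 6×4 + 3
4 = 1×3 + 1
3 = 3×1 + 0
Back-substitute:
1 = 4 − 3
1 = −27 + 7·4
139⁻¹ ≡ 7 (mod 27), so k ≡ 7·16 ≡ 4 (mod 27).
x = 127 + 139·4 = 683.

683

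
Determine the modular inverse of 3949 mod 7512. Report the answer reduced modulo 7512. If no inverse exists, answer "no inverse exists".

253

Run Euclid on (7512, 3949):
7512 = 1*3949 + 3563
3949 = 1*3563 + 386
3563 = 9*386 + 89
386 = 4*89 + 30
89 = 2*30 + 29
30 = 1*29 + 1
29 = 29*1 + 0
The gcd is 1. Working backward:
1 = 30 − 29
1 = −89 + 3·30
1 = 3·386 − 13·89
1 = −13·3563 + 120·386
1 = 120·3949 − 133·3563
1 = −133·7512 + 253·3949
So 3949·253 ≡ 1 (mod 7512).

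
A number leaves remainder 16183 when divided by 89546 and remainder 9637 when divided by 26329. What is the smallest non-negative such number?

2233024785

Write x = 16183 + 89546·k. Then 89546·k ≡ 9637 − 16183 ≡ 19783 (mod 26329).
Need 89546⁻¹ mod 26329. Extended Euclid on (26329, 10559):
26329 = 2·10559 + 5211
10559 = 2·5211 + 137
5211 = 38·137 + 5
137 = 27·5 + 2
5 = 2·2 + 1
2 = 2·1 + 0
Back-substitute:
1 = 5 − 2·2
1 = −2·137 + 55·5
1 = 55·5211 − 2092·137
1 = −2092·10559 + 4239·5211
1 = 4239·26329 − 10570·10559
89546⁻¹ ≡ 15759 (mod 26329), so k ≡ 15759·19783 ≡ 24937 (mod 26329).
x = 16183 + 89546·24937 = 2233024785.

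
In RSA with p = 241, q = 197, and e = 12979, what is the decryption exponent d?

φ(n) = (p−1)(q−1) = 240·196 = 47040.
Need d with 12979·d ≡ 1 (mod 47040). Apply the extended Euclidean algorithm:
47040 = 3*12979 + 8103
12979 = 1*8103 + 4876
8103 = 1*4876 + 3227
4876 = 1*3227 + 1649
3227 = 1*1649 + 1578
1649 = 1*1578 + 71
1578 = 22*71 + 16
71 = 4*16 + 7
16 = 2*7 + 2
7 = 3*2 + 1
2 = 2*1 + 0
Back-substitute:
1 = 7 − 3·2
1 = −3·16 + 7·7
1 = 7·71 − 31·16
1 = −31·1578 + 689·71
1 = 689·1649 − 720·1578
1 = −720·3227 + 1409·1649
1 = 1409·4876 − 2129·3227
1 = −2129·8103 + 3538·4876
1 = 3538·12979 − 5667·8103
1 = −5667·47040 + 20539·12979
So 12979·20539 ≡ 1 (mod 47040), hence d = 20539.

20539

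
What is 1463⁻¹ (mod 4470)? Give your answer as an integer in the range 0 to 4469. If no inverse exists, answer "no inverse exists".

3587

Apply the Euclidean algorithm to 4470 and 1463:
4470 = 3*1463 + 81
1463 = 18*81 + 5
81 = 16*5 + 1
5 = 5*1 + 0
Since gcd(1463, 4470) = 1, back-substitute to write 1 as a combination:
1 = 81 − 16·5
1 = −16·1463 + 289·81
1 = 289·4470 − 883·1463
Thus 1463·(-883) ≡ 1 (mod 4470); reducing, -883 mod 4470 = 3587.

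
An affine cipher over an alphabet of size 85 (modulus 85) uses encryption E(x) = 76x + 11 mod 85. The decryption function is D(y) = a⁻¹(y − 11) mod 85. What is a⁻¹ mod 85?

Extended Euclidean algorithm:
85 = 1·76 + 9
76 = 8·9 + 4
9 = 2·4 + 1
4 = 4·1 + 0
The gcd is 1. Working backward:
1 = 9 − 2·4
1 = −2·76 + 17·9
1 = 17·85 − 19·76
Hence 76⁻¹ ≡ -19 ≡ 66 (mod 85).

66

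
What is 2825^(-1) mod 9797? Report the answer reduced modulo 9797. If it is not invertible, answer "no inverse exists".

5521

Extended Euclidean algorithm:
9797 = 3×2825 + 1322
2825 = 2×1322 + 181
1322 = 7×181 + 55
181 = 3×55 + 16
55 = 3×16 + 7
16 = 2×7 + 2
7 = 3×2 + 1
2 = 2×1 + 0
The gcd is 1. Working backward:
1 = 7 − 3·2
1 = −3·16 + 7·7
1 = 7·55 − 24·16
1 = −24·181 + 79·55
1 = 79·1322 − 577·181
1 = −577·2825 + 1233·1322
1 = 1233·9797 − 4276·2825
So 2825·(-4276) ≡ 1 (mod 9797), and -4276 ≡ 5521 (mod 9797).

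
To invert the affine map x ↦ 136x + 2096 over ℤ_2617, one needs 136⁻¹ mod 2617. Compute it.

gcd(2617, 136) by repeated division:
2617 = 19×136 + 33
136 = 4×33 + 4
33 = 8×4 + 1
4 = 4×1 + 0
The gcd is 1. Working backward:
1 = 33 − 8·4
1 = −8·136 + 33·33
1 = 33·2617 − 635·136
So 136·(-635) ≡ 1 (mod 2617), and -635 ≡ 1982 (mod 2617).

1982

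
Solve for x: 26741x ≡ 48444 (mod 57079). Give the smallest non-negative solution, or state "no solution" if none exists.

First find gcd(26741, 57079):
57079 = 2*26741 + 3597
26741 = 7*3597 + 1562
3597 = 2*1562 + 473
1562 = 3*473 + 143
473 = 3*143 + 44
143 = 3*44 + 11
44 = 4*11 + 0
gcd = 11 and 11 | 48444, so solutions exist. Divide through by 11: 2431x ≡ 4404 (mod 5189).
Now find 2431⁻¹ mod 5189:
5189 = 2*2431 + 327
2431 = 7*327 + 142
327 = 2*142 + 43
142 = 3*43 + 13
43 = 3*13 + 4
13 = 3*4 + 1
4 = 4*1 + 0
Back-substitute:
1 = 13 − 3·4
1 = −3·43 + 10·13
1 = 10·142 − 33·43
1 = −33·327 + 76·142
1 = 76·2431 − 565·327
1 = −565·5189 + 1206·2431
So 2431⁻¹ ≡ 1206 (mod 5189).
Then x ≡ 1206·4404 ≡ 2877 (mod 5189); the smallest non-negative solution is x = 2877.

2877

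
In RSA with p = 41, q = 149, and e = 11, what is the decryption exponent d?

φ(n) = (p−1)(q−1) = 40·148 = 5920.
Need d with 11·d ≡ 1 (mod 5920). Apply the extended Euclidean algorithm:
5920 = 538*11 + 2
11 = 5*2 + 1
2 = 2*1 + 0
Back-substitute:
1 = 11 − 5·2
1 = −5·5920 + 2691·11
So 11·2691 ≡ 1 (mod 5920), hence d = 2691.

2691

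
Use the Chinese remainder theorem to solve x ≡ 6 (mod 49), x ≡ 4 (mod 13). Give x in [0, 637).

Write x = 6 + 49·k. Then 49·k ≡ 4 − 6 ≡ 11 (mod 13).
Need 49⁻¹ mod 13. Extended Euclid on (13, 10):
13 = 1*10 + 3
10 = 3*3 + 1
3 = 3*1 + 0
Back-substitute:
1 = 10 − 3·3
1 = −3·13 + 4·10
49⁻¹ ≡ 4 (mod 13), so k ≡ 4·11 ≡ 5 (mod 13).
x = 6 + 49·5 = 251.

251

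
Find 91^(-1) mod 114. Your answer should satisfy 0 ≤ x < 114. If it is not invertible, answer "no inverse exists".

109

gcd(114, 91) by repeated division:
114 = 1*91 + 23
91 = 3*23 + 22
23 = 1*22 + 1
22 = 22*1 + 0
gcd = 1, so the inverse exists. Back-substitute:
1 = 23 − 22
1 = −91 + 4·23
1 = 4·114 − 5·91
Thus 91·(-5) ≡ 1 (mod 114); reducing, -5 mod 114 = 109.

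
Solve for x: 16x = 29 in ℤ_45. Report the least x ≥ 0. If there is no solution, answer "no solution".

First find gcd(16, 45):
45 = 2·16 + 13
16 = 1·13 + 3
13 = 4·3 + 1
3 = 3·1 + 0
gcd = 1, so a unique solution mod 45 exists.
Back-substitute for the Bézout coefficients:
1 = 13 − 4·3
1 = −4·16 + 5·13
1 = 5·45 − 14·16
So 16·(-14) ≡ 1 (mod 45), giving 16⁻¹ ≡ 31.
x ≡ 16⁻¹·29 ≡ 31·29 ≡ 44 (mod 45).

44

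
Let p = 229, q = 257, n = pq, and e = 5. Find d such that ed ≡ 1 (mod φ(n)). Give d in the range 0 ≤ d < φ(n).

35021

φ(n) = (p−1)(q−1) = 228·256 = 58368.
Need d with 5·d ≡ 1 (mod 58368). Apply the extended Euclidean algorithm:
58368 = 11673×5 + 3
5 = 1×3 + 2
3 = 1×2 + 1
2 = 2×1 + 0
Back-substitute:
1 = 3 − 2
1 = −5 + 2·3
1 = 2·58368 − 23347·5
So 5·(-23347) ≡ 1 (mod 58368), hence d ≡ -23347 ≡ 35021 (mod 58368).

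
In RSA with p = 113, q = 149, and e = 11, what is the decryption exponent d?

φ(n) = (p−1)(q−1) = 112·148 = 16576.
Need d with 11·d ≡ 1 (mod 16576). Apply the extended Euclidean algorithm:
16576 = 1506*11 + 10
11 = 1*10 + 1
10 = 10*1 + 0
Back-substitute:
1 = 11 − 10
1 = −16576 + 1507·11
So 11·1507 ≡ 1 (mod 16576), hence d = 1507.

1507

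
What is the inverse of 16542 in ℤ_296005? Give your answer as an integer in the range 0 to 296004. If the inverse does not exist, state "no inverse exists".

68803

Run Euclid on (296005, 16542):
296005 = 17*16542 + 14791
16542 = 1*14791 + 1751
14791 = 8*1751 + 783
1751 = 2*783 + 185
783 = 4*185 + 43
185 = 4*43 + 13
43 = 3*13 + 4
13 = 3*4 + 1
4 = 4*1 + 0
gcd = 1, so the inverse exists. Back-substitute:
1 = 13 − 3·4
1 = −3·43 + 10·13
1 = 10·185 − 43·43
1 = −43·783 + 182·185
1 = 182·1751 − 407·783
1 = −407·14791 + 3438·1751
1 = 3438·16542 − 3845·14791
1 = −3845·296005 + 68803·16542
So 16542·68803 ≡ 1 (mod 296005).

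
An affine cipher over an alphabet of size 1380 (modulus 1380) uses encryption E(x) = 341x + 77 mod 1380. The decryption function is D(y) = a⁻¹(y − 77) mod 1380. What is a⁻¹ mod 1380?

1121

Extended Euclidean algorithm:
1380 = 4*341 + 16
341 = 21*16 + 5
16 = 3*5 + 1
5 = 5*1 + 0
gcd = 1, so the inverse exists. Back-substitute:
1 = 16 − 3·5
1 = −3·341 + 64·16
1 = 64·1380 − 259·341
So 341·(-259) ≡ 1 (mod 1380), and -259 ≡ 1121 (mod 1380).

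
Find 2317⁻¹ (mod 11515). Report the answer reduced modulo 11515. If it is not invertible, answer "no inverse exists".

no inverse exists

Compute gcd(2317, 11515):
11515 = 4×2317 + 2247
2317 = 1×2247 + 70
2247 = 32×70 + 7
70 = 10×7 + 0
The gcd is 7, not 1, hence no inverse exists.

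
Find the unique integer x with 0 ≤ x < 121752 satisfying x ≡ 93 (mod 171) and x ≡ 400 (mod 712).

Write x = 93 + 171·k. Then 171·k ≡ 400 − 93 ≡ 307 (mod 712).
Need 171⁻¹ mod 712. Extended Euclid on (712, 171):
712 = 4·171 + 28
171 = 6·28 + 3
28 = 9·3 + 1
3 = 3·1 + 0
Back-substitute:
1 = 28 − 9·3
1 = −9·171 + 55·28
1 = 55·712 − 229·171
171⁻¹ ≡ 483 (mod 712), so k ≡ 483·307 ≡ 185 (mod 712).
x = 93 + 171·185 = 31728.

31728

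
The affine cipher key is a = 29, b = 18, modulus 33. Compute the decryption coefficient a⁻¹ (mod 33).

8

Apply the Euclidean algorithm to 33 and 29:
33 = 1×29 + 4
29 = 7×4 + 1
4 = 4×1 + 0
gcd = 1, so the inverse exists. Back-substitute:
1 = 29 − 7·4
1 = −7·33 + 8·29
So 29·8 ≡ 1 (mod 33).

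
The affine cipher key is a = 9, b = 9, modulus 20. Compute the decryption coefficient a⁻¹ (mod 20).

Extended Euclidean algorithm:
20 = 2·9 + 2
9 = 4·2 + 1
2 = 2·1 + 0
gcd = 1, so the inverse exists. Back-substitute:
1 = 9 − 4·2
1 = −4·20 + 9·9
So 9·9 ≡ 1 (mod 20).

9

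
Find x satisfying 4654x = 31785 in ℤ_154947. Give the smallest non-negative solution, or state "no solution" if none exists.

2637

First find gcd(4654, 154947):
154947 = 33·4654 + 1365
4654 = 3·1365 + 559
1365 = 2·559 + 247
559 = 2·247 + 65
247 = 3·65 + 52
65 = 1·52 + 13
52 = 4·13 + 0
gcd = 13 and 13 | 31785, so solutions exist. Divide through by 13: 358x ≡ 2445 (mod 11919).
Now find 358⁻¹ mod 11919:
11919 = 33×358 + 105
358 = 3×105 + 43
105 = 2×43 + 19
43 = 2×19 + 5
19 = 3×5 + 4
5 = 1×4 + 1
4 = 4×1 + 0
Back-substitute:
1 = 5 − 4
1 = −19 + 4·5
1 = 4·43 − 9·19
1 = −9·105 + 22·43
1 = 22·358 − 75·105
1 = −75·11919 + 2497·358
So 358⁻¹ ≡ 2497 (mod 11919).
Then x ≡ 2497·2445 ≡ 2637 (mod 11919); the smallest non-negative solution is x = 2637.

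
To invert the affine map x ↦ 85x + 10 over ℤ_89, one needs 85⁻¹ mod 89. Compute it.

Extended Euclidean algorithm:
89 = 1*85 + 4
85 = 21*4 + 1
4 = 4*1 + 0
Since gcd(85, 89) = 1, back-substitute to write 1 as a combination:
1 = 85 − 21·4
1 = −21·89 + 22·85
So 85·22 ≡ 1 (mod 89).

22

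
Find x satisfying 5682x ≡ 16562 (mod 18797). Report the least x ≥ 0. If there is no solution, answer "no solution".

13487

First find gcd(5682, 18797):
18797 = 3*5682 + 1751
5682 = 3*1751 + 429
1751 = 4*429 + 35
429 = 12*35 + 9
35 = 3*9 + 8
9 = 1*8 + 1
8 = 8*1 + 0
gcd = 1, so a unique solution mod 18797 exists.
Back-substitute for the Bézout coefficients:
1 = 9 − 8
1 = −35 + 4·9
1 = 4·429 − 49·35
1 = −49·1751 + 200·429
1 = 200·5682 − 649·1751
1 = −649·18797 + 2147·5682
So 5682·(2147) ≡ 1 (mod 18797), giving 5682⁻¹ ≡ 2147.
x ≡ 5682⁻¹·16562 ≡ 2147·16562 ≡ 13487 (mod 18797).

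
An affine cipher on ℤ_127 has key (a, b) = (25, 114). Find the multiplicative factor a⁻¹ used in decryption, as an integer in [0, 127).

Extended Euclidean algorithm:
127 = 5*25 + 2
25 = 12*2 + 1
2 = 2*1 + 0
Since gcd(25, 127) = 1, back-substitute to write 1 as a combination:
1 = 25 − 12·2
1 = −12·127 + 61·25
So 25·61 ≡ 1 (mod 127).

61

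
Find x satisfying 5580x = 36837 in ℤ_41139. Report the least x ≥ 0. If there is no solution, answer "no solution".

1459

First find gcd(5580, 41139):
41139 = 7×5580 + 2079
5580 = 2×2079 + 1422
2079 = 1×1422 + 657
1422 = 2×657 + 108
657 = 6×108 + 9
108 = 12×9 + 0
gcd = 9 and 9 | 36837, so solutions exist. Divide through by 9: 620x ≡ 4093 (mod 4571).
Now find 620⁻¹ mod 4571:
4571 = 7·620 + 231
620 = 2·231 + 158
231 = 1·158 + 73
158 = 2·73 + 12
73 = 6·12 + 1
12 = 12·1 + 0
Back-substitute:
1 = 73 − 6·12
1 = −6·158 + 13·73
1 = 13·231 − 19·158
1 = −19·620 + 51·231
1 = 51·4571 − 376·620
So 620·(-376) ≡ 1 (mod 4571), i.e. 620⁻¹ ≡ 4195.
Then x ≡ 4195·4093 ≡ 1459 (mod 4571); the smallest non-negative solution is x = 1459.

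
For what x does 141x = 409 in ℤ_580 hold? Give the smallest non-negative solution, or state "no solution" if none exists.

369

First find gcd(141, 580):
580 = 4·141 + 16
141 = 8·16 + 13
16 = 1·13 + 3
13 = 4·3 + 1
3 = 3·1 + 0
gcd = 1, so a unique solution mod 580 exists.
Back-substitute for the Bézout coefficients:
1 = 13 − 4·3
1 = −4·16 + 5·13
1 = 5·141 − 44·16
1 = −44·580 + 181·141
So 141·(181) ≡ 1 (mod 580), giving 141⁻¹ ≡ 181.
x ≡ 141⁻¹·409 ≡ 181·409 ≡ 369 (mod 580).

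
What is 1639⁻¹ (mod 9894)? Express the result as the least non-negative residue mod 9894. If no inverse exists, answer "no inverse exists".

3133

gcd(9894, 1639) by repeated division:
9894 = 6·1639 + 60
1639 = 27·60 + 19
60 = 3·19 + 3
19 = 6·3 + 1
3 = 3·1 + 0
gcd = 1, so the inverse exists. Back-substitute:
1 = 19 − 6·3
1 = −6·60 + 19·19
1 = 19·1639 − 519·60
1 = −519·9894 + 3133·1639
So 1639·3133 ≡ 1 (mod 9894).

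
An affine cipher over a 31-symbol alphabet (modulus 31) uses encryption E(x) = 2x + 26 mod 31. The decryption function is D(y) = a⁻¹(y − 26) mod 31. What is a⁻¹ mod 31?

Extended Euclidean algorithm:
31 = 15*2 + 1
2 = 2*1 + 0
Since gcd(2, 31) = 1, back-substitute to write 1 as a combination:
1 = 31 − 15·2
Thus 2·(-15) ≡ 1 (mod 31); reducing, -15 mod 31 = 16.

16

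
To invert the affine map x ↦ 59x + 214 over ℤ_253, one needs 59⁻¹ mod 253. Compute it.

Extended Euclidean algorithm:
253 = 4×59 + 17
59 = 3×17 + 8
17 = 2×8 + 1
8 = 8×1 + 0
Since gcd(59, 253) = 1, back-substitute to write 1 as a combination:
1 = 17 − 2·8
1 = −2·59 + 7·17
1 = 7·253 − 30·59
So 59·(-30) ≡ 1 (mod 253), and -30 ≡ 223 (mod 253).

223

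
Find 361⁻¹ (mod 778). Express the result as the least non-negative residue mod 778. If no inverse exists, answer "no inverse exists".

125

Extended Euclidean algorithm:
778 = 2×361 + 56
361 = 6×56 + 25
56 = 2×25 + 6
25 = 4×6 + 1
6 = 6×1 + 0
gcd = 1, so the inverse exists. Back-substitute:
1 = 25 − 4·6
1 = −4·56 + 9·25
1 = 9·361 − 58·56
1 = −58·778 + 125·361
So 361·125 ≡ 1 (mod 778).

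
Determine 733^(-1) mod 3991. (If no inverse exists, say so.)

Run Euclid on (3991, 733):
3991 = 5×733 + 326
733 = 2×326 + 81
326 = 4×81 + 2
81 = 40×2 + 1
2 = 2×1 + 0
gcd = 1, so the inverse exists. Back-substitute:
1 = 81 − 40·2
1 = −40·326 + 161·81
1 = 161·733 − 362·326
1 = −362·3991 + 1971·733
So 733·1971 ≡ 1 (mod 3991).

1971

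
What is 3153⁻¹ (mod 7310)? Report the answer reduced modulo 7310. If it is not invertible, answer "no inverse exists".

3007

Extended Euclidean algorithm:
7310 = 2*3153 + 1004
3153 = 3*1004 + 141
1004 = 7*141 + 17
141 = 8*17 + 5
17 = 3*5 + 2
5 = 2*2 + 1
2 = 2*1 + 0
gcd = 1, so the inverse exists. Back-substitute:
1 = 5 − 2·2
1 = −2·17 + 7·5
1 = 7·141 − 58·17
1 = −58·1004 + 413·141
1 = 413·3153 − 1297·1004
1 = −1297·7310 + 3007·3153
So 3153·3007 ≡ 1 (mod 7310).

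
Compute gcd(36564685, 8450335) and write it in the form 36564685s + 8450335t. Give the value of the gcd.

Apply Euclid's algorithm to 36564685 and 8450335:
36564685 = 4×8450335 + 2763345
8450335 = 3×2763345 + 160300
2763345 = 17×160300 + 38245
160300 = 4×38245 + 7320
38245 = 5×7320 + 1645
7320 = 4×1645 + 740
1645 = 2×740 + 165
740 = 4×165 + 80
165 = 2×80 + 5
80 = 16×5 + 0
gcd(36564685, 8450335) = 5.
Working backward:
5 = 165 − 2·80
5 = −2·740 + 9·165
5 = 9·1645 − 20·740
5 = −20·7320 + 89·1645
5 = 89·38245 − 465·7320
5 = −465·160300 + 1949·38245
5 = 1949·2763345 − 33598·160300
5 = −33598·8450335 + 102743·2763345
5 = 102743·36564685 − 444570·8450335
So 5 = (102743)·36564685 + (-444570)·8450335.

5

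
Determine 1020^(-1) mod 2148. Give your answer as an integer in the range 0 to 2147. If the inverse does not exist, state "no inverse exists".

Compute gcd(1020, 2148):
2148 = 2·1020 + 108
1020 = 9·108 + 48
108 = 2·48 + 12
48 = 4·12 + 0
Since gcd = 12 > 1, 1020 is not a unit mod 2148.

no inverse exists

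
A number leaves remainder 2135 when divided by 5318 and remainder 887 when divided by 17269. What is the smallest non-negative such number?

Write x = 2135 + 5318·k. Then 5318·k ≡ 887 − 2135 ≡ 16021 (mod 17269).
Need 5318⁻¹ mod 17269. Extended Euclid on (17269, 5318):
17269 = 3*5318 + 1315
5318 = 4*1315 + 58
1315 = 22*58 + 39
58 = 1*39 + 19
39 = 2*19 + 1
19 = 19*1 + 0
Back-substitute:
1 = 39 − 2·19
1 = −2·58 + 3·39
1 = 3·1315 − 68·58
1 = −68·5318 + 275·1315
1 = 275·17269 − 893·5318
5318⁻¹ ≡ 16376 (mod 17269), so k ≡ 16376·16021 ≡ 9248 (mod 17269).
x = 2135 + 5318·9248 = 49182999.

49182999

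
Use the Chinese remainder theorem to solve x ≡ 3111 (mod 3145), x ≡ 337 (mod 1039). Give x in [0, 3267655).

Write x = 3111 + 3145·k. Then 3145·k ≡ 337 − 3111 ≡ 343 (mod 1039).
Need 3145⁻¹ mod 1039. Extended Euclid on (1039, 28):
1039 = 37·28 + 3
28 = 9·3 + 1
3 = 3·1 + 0
Back-substitute:
1 = 28 − 9·3
1 = −9·1039 + 334·28
3145⁻¹ ≡ 334 (mod 1039), so k ≡ 334·343 ≡ 272 (mod 1039).
x = 3111 + 3145·272 = 858551.

858551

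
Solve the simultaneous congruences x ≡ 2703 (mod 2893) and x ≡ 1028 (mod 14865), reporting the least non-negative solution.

2751053

Write x = 2703 + 2893·k. Then 2893·k ≡ 1028 − 2703 ≡ 13190 (mod 14865).
Need 2893⁻¹ mod 14865. Extended Euclid on (14865, 2893):
14865 = 5×2893 + 400
2893 = 7×400 + 93
400 = 4×93 + 28
93 = 3×28 + 9
28 = 3×9 + 1
9 = 9×1 + 0
Back-substitute:
1 = 28 − 3·9
1 = −3·93 + 10·28
1 = 10·400 − 43·93
1 = −43·2893 + 311·400
1 = 311·14865 − 1598·2893
2893⁻¹ ≡ 13267 (mod 14865), so k ≡ 13267·13190 ≡ 950 (mod 14865).
x = 2703 + 2893·950 = 2751053.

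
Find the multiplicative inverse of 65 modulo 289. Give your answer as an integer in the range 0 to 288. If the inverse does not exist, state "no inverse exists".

249

Extended Euclidean algorithm:
289 = 4*65 + 29
65 = 2*29 + 7
29 = 4*7 + 1
7 = 7*1 + 0
gcd = 1, so the inverse exists. Back-substitute:
1 = 29 − 4·7
1 = −4·65 + 9·29
1 = 9·289 − 40·65
Thus 65·(-40) ≡ 1 (mod 289); reducing, -40 mod 289 = 249.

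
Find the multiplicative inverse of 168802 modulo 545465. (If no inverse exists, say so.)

gcd(545465, 168802) by repeated division:
545465 = 3×168802 + 39059
168802 = 4×39059 + 12566
39059 = 3×12566 + 1361
12566 = 9×1361 + 317
1361 = 4×317 + 93
317 = 3×93 + 38
93 = 2×38 + 17
38 = 2×17 + 4
17 = 4×4 + 1
4 = 4×1 + 0
gcd = 1, so the inverse exists. Back-substitute:
1 = 17 − 4·4
1 = −4·38 + 9·17
1 = 9·93 − 22·38
1 = −22·317 + 75·93
1 = 75·1361 − 322·317
1 = −322·12566 + 2973·1361
1 = 2973·39059 − 9241·12566
1 = −9241·168802 + 39937·39059
1 = 39937·545465 − 129052·168802
Thus 168802·(-129052) ≡ 1 (mod 545465); reducing, -129052 mod 545465 = 416413.

416413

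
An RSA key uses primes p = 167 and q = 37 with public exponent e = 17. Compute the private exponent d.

5273

φ(n) = (p−1)(q−1) = 166·36 = 5976.
Need d with 17·d ≡ 1 (mod 5976). Apply the extended Euclidean algorithm:
5976 = 351·17 + 9
17 = 1·9 + 8
9 = 1·8 + 1
8 = 8·1 + 0
Back-substitute:
1 = 9 − 8
1 = −17 + 2·9
1 = 2·5976 − 703·17
So 17·(-703) ≡ 1 (mod 5976), hence d ≡ -703 ≡ 5273 (mod 5976).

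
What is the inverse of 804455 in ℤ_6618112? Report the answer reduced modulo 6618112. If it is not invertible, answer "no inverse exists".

Apply the Euclidean algorithm to 6618112 and 804455:
6618112 = 8·804455 + 182472
804455 = 4·182472 + 74567
182472 = 2·74567 + 33338
74567 = 2·33338 + 7891
33338 = 4·7891 + 1774
7891 = 4·1774 + 795
1774 = 2·795 + 184
795 = 4·184 + 59
184 = 3·59 + 7
59 = 8·7 + 3
7 = 2·3 + 1
3 = 3·1 + 0
Since gcd(804455, 6618112) = 1, back-substitute to write 1 as a combination:
1 = 7 − 2·3
1 = −2·59 + 17·7
1 = 17·184 − 53·59
1 = −53·795 + 229·184
1 = 229·1774 − 511·795
1 = −511·7891 + 2273·1774
1 = 2273·33338 − 9603·7891
1 = −9603·74567 + 21479·33338
1 = 21479·182472 − 52561·74567
1 = −52561·804455 + 231723·182472
1 = 231723·6618112 − 1906345·804455
So 804455·(-1906345) ≡ 1 (mod 6618112), and -1906345 ≡ 4711767 (mod 6618112).

4711767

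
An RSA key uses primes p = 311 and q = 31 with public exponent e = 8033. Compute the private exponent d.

6797

φ(n) = (p−1)(q−1) = 310·30 = 9300.
Need d with 8033·d ≡ 1 (mod 9300). Apply the extended Euclidean algorithm:
9300 = 1·8033 + 1267
8033 = 6·1267 + 431
1267 = 2·431 + 405
431 = 1·405 + 26
405 = 15·26 + 15
26 = 1·15 + 11
15 = 1·11 + 4
11 = 2·4 + 3
4 = 1·3 + 1
3 = 3·1 + 0
Back-substitute:
1 = 4 − 3
1 = −11 + 3·4
1 = 3·15 − 4·11
1 = −4·26 + 7·15
1 = 7·405 − 109·26
1 = −109·431 + 116·405
1 = 116·1267 − 341·431
1 = −341·8033 + 2162·1267
1 = 2162·9300 − 2503·8033
So 8033·(-2503) ≡ 1 (mod 9300), hence d ≡ -2503 ≡ 6797 (mod 9300).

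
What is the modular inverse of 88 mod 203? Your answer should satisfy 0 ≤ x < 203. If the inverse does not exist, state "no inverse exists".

Run Euclid on (203, 88):
203 = 2*88 + 27
88 = 3*27 + 7
27 = 3*7 + 6
7 = 1*6 + 1
6 = 6*1 + 0
The gcd is 1. Working backward:
1 = 7 − 6
1 = −27 + 4·7
1 = 4·88 − 13·27
1 = −13·203 + 30·88
So 88·30 ≡ 1 (mod 203).

30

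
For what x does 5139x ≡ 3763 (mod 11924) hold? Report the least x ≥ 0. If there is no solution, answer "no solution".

First find gcd(5139, 11924):
11924 = 2·5139 + 1646
5139 = 3·1646 + 201
1646 = 8·201 + 38
201 = 5·38 + 11
38 = 3·11 + 5
11 = 2·5 + 1
5 = 5·1 + 0
gcd = 1, so a unique solution mod 11924 exists.
Back-substitute for the Bézout coefficients:
1 = 11 − 2·5
1 = −2·38 + 7·11
1 = 7·201 − 37·38
1 = −37·1646 + 303·201
1 = 303·5139 − 946·1646
1 = −946·11924 + 2195·5139
So 5139·(2195) ≡ 1 (mod 11924), giving 5139⁻¹ ≡ 2195.
x ≡ 5139⁻¹·3763 ≡ 2195·3763 ≡ 8377 (mod 11924).

8377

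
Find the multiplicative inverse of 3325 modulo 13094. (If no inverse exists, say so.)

4513

Apply the Euclidean algorithm to 13094 and 3325:
13094 = 3×3325 + 3119
3325 = 1×3119 + 206
3119 = 15×206 + 29
206 = 7×29 + 3
29 = 9×3 + 2
3 = 1×2 + 1
2 = 2×1 + 0
Since gcd(3325, 13094) = 1, back-substitute to write 1 as a combination:
1 = 3 − 2
1 = −29 + 10·3
1 = 10·206 − 71·29
1 = −71·3119 + 1075·206
1 = 1075·3325 − 1146·3119
1 = −1146·13094 + 4513·3325
So 3325·4513 ≡ 1 (mod 13094).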